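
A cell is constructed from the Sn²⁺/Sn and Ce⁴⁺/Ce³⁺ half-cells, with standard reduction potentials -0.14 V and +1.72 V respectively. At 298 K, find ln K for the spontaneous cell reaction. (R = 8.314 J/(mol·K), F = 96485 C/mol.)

E°_cell = +1.72 − (-0.14) = 1.86 V, with n = 2 electrons transferred.
At equilibrium E = 0, so the Nernst equation gives ln K = nFE°/RT = (2)(96485)(1.86)/((8.314)(298)) = 144.87.

ln K = 144.9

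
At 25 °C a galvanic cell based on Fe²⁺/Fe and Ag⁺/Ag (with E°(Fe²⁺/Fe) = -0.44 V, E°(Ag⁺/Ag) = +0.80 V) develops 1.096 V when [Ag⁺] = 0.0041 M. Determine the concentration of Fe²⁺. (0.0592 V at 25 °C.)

From the Nernst equation, log Q = n(E° − E)/0.0592 = 2(1.24 − 1.096)/0.0592 = 4.865, so Q = 7.33 × 10^4.
With Q = [Fe²⁺]/[Ag⁺]^2 and the known concentrations, [Fe²⁺] in the numerator gives [Fe²⁺] = 1.2 M.

1.2 M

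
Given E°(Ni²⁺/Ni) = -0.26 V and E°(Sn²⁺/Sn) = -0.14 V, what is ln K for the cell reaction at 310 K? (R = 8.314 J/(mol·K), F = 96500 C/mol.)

ln K = 9.0

E°_cell = -0.14 − (-0.26) = 0.12 V, with n = 2 electrons transferred.
At equilibrium E = 0, so the Nernst equation gives ln K = nFE°/RT = (2)(96500)(0.12)/((8.314)(310)) = 8.99.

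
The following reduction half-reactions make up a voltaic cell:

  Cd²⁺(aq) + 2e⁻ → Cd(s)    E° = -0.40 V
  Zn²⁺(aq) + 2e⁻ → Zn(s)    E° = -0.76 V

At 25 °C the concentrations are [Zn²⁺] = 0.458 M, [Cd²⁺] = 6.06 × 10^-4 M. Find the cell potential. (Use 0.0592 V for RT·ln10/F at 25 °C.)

0.275 V

The Cd²⁺/Cd couple has the higher reduction potential and acts as the cathode, so E°_cell = -0.40 − (-0.76) = 0.36 V.
Balancing electrons gives n = 2; the reaction quotient is Q = [Zn²⁺]/[Cd²⁺] = 756.
At 25 °C, E = E° − (0.0592/n) log Q = 0.36 − (0.0592/2)(2.878) = 0.360 − 0.085 = 0.275 V.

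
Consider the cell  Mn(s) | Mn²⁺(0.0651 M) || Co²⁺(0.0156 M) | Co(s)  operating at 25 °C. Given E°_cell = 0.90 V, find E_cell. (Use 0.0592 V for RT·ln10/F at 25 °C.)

Balancing electrons gives n = 2; the reaction quotient is Q = [Mn²⁺]/[Co²⁺] = 4.17.
At 25 °C, E = E° − (0.0592/n) log Q = 0.90 − (0.0592/2)(0.620) = 0.900 − 0.018 = 0.882 V.

0.882 V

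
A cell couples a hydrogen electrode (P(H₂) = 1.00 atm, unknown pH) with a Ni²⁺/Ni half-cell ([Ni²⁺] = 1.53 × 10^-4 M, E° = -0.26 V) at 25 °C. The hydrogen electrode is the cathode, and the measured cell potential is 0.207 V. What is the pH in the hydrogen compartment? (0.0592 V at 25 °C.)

E°_cell = 0.26 V and n = 2.
log Q = n(E° − E)/0.0592 = 2×(0.26 − 0.207)/0.0592 = 1.791.
With Q = [Ni²⁺]·P(H₂) / [H⁺]^2, solving for [H⁺] gives log[H⁺] = -2.803, so pH = 2.80.

pH = 2.80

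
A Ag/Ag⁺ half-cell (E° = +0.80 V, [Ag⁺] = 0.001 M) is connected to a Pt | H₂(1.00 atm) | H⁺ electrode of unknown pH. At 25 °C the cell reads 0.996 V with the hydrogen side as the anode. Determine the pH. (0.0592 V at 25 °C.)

E°_cell = 0.80 V and n = 2.
log Q = n(E° − E)/0.0592 = 2×(0.80 − 0.996)/0.0592 = -6.622.
With Q = [H⁺]^2 / ([Ag⁺]^2·P(H₂)), solving for [H⁺] gives log[H⁺] = -6.311, so pH = 6.31.

pH = 6.31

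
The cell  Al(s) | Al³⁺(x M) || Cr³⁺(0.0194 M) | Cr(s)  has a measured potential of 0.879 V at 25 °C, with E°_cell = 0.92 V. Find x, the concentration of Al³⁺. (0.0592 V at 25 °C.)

2.3 M

From the Nernst equation, log Q = n(E° − E)/0.0592 = 3(0.92 − 0.879)/0.0592 = 2.078, so Q = 120.
With Q = [Al³⁺]/[Cr³⁺] and the known concentrations, [Al³⁺] in the numerator gives [Al³⁺] = 2.3 M.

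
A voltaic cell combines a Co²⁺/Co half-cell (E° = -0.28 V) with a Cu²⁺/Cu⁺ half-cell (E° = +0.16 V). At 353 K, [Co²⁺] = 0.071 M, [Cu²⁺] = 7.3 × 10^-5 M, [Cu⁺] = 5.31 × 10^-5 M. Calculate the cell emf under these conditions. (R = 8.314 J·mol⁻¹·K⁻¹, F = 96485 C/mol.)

The Cu²⁺/Cu⁺ couple has the higher reduction potential and acts as the cathode, so E°_cell = +0.16 − (-0.28) = 0.44 V.
Balancing electrons gives n = 2; the reaction quotient is Q = [Co²⁺]·[Cu⁺]^2/[Cu²⁺]^2 = 0.0376.
E = E° − (RT/nF) ln Q = 0.44 − (8.314×353)/(2×96485) × (-3.282) = 0.440 + 0.050 = 0.490 V.

0.490 V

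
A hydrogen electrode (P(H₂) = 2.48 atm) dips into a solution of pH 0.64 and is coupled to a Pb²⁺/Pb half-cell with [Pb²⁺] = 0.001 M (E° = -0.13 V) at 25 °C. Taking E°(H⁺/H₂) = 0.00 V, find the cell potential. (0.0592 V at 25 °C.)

The hydrogen couple is the cathode, so E°_cell = 0.13 V; n = 2.
[H⁺] = 10^(−0.64) = 0.23 M, and Q = [Pb²⁺]·P(H₂) / [H⁺]^2 = 0.0473.
E = E° − (0.0592/2) log Q = 0.13 − (0.0592/2)(-1.326) = 0.169 V.

0.17 V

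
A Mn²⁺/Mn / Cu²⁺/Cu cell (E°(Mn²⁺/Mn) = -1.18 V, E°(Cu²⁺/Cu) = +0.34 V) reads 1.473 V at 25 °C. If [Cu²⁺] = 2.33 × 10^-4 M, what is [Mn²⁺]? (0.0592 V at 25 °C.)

0.009 M

From the Nernst equation, log Q = n(E° − E)/0.0592 = 2(1.52 − 1.473)/0.0592 = 1.588, so Q = 38.7.
With Q = [Mn²⁺]/[Cu²⁺] and the known concentrations, [Mn²⁺] in the numerator gives [Mn²⁺] = 0.009 M.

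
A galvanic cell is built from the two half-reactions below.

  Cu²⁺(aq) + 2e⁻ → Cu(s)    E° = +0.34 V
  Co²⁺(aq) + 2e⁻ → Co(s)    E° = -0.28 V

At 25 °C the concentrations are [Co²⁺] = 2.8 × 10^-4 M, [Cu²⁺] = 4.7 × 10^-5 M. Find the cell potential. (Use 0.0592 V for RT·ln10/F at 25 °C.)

0.597 V

The Cu²⁺/Cu couple has the higher reduction potential and acts as the cathode, so E°_cell = +0.34 − (-0.28) = 0.62 V.
Balancing electrons gives n = 2; the reaction quotient is Q = [Co²⁺]/[Cu²⁺] = 5.96.
At 25 °C, E = E° − (0.0592/n) log Q = 0.62 − (0.0592/2)(0.775) = 0.620 − 0.023 = 0.597 V.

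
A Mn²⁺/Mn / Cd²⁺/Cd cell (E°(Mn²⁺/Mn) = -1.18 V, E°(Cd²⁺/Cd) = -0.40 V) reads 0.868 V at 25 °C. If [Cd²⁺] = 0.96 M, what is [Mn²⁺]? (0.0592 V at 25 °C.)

From the Nernst equation, log Q = n(E° − E)/0.0592 = 2(0.78 − 0.868)/0.0592 = -2.973, so Q = 0.00106.
With Q = [Mn²⁺]/[Cd²⁺] and the known concentrations, [Mn²⁺] in the numerator gives [Mn²⁺] = 0.001 M.

0.001 M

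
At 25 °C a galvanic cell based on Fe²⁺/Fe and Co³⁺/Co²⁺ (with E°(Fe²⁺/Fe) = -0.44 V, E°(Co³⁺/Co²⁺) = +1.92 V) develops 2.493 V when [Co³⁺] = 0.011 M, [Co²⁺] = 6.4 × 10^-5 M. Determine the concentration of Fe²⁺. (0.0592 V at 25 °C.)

0.95 M

From the Nernst equation, log Q = n(E° − E)/0.0592 = 2(2.36 − 2.493)/0.0592 = -4.493, so Q = 3.21 × 10^-5.
With Q = [Fe²⁺]·[Co²⁺]^2/[Co³⁺]^2 and the known concentrations, [Fe²⁺] in the numerator gives [Fe²⁺] = 0.95 M.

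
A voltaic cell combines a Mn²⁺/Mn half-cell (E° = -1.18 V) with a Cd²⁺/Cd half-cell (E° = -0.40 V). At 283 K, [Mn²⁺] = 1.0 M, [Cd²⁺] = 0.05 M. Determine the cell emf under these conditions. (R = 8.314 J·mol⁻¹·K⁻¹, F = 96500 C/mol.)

The Cd²⁺/Cd couple has the higher reduction potential and acts as the cathode, so E°_cell = -0.40 − (-1.18) = 0.78 V.
Balancing electrons gives n = 2; the reaction quotient is Q = [Mn²⁺]/[Cd²⁺] = 20.0.
E = E° − (RT/nF) ln Q = 0.78 − (8.314×283)/(2×96500) × (2.996) = 0.780 − 0.037 = 0.743 V.

0.743 V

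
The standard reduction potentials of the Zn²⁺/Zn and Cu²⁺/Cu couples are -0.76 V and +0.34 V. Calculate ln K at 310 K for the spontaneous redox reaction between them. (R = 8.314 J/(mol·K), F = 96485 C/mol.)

E°_cell = +0.34 − (-0.76) = 1.10 V, with n = 2 electrons transferred.
At equilibrium E = 0, so the Nernst equation gives ln K = nFE°/RT = (2)(96485)(1.10)/((8.314)(310)) = 82.36.

ln K = 82.4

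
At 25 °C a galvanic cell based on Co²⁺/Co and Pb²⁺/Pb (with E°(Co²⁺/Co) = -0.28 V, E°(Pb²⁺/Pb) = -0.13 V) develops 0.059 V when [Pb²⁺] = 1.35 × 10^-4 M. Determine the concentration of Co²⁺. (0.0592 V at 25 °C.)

From the Nernst equation, log Q = n(E° − E)/0.0592 = 2(0.15 − 0.059)/0.0592 = 3.074, so Q = 1190.
With Q = [Co²⁺]/[Pb²⁺] and the known concentrations, [Co²⁺] in the numerator gives [Co²⁺] = 0.16 M.

0.16 M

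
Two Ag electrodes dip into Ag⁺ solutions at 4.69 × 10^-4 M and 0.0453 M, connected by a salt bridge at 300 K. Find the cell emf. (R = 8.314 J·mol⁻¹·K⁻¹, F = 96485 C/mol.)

Both half-cells are Ag⁺/Ag, so E°_cell = 0. The concentrated side is the cathode; the cell reaction moves Ag⁺ from high to low concentration with n = 1.
Q = [Ag⁺]_dilute/[Ag⁺]_conc = 4.69 × 10^-4/0.0453 = 0.0104.
E = 0 − (RT/nF) ln Q = −((8.314×300)/(1×96485))(-4.570) = 0.1181 V.

0.12 V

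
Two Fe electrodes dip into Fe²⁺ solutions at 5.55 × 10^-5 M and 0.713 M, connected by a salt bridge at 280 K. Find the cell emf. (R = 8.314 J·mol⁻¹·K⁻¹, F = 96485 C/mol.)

Both half-cells are Fe²⁺/Fe, so E°_cell = 0. The concentrated side is the cathode; the cell reaction moves Fe²⁺ from high to low concentration with n = 2.
Q = [Fe²⁺]_dilute/[Fe²⁺]_conc = 5.55 × 10^-5/0.713 = 7.78 × 10^-5.
E = 0 − (RT/nF) ln Q = −((8.314×280)/(2×96485))(-9.461) = 0.1141 V.

0.11 V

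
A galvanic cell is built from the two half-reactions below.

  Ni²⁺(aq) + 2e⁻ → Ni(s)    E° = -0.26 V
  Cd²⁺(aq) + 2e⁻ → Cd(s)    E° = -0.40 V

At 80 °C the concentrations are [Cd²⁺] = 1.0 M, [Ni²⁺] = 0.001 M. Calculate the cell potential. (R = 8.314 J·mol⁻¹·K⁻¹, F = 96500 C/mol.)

0.035 V

The Ni²⁺/Ni couple has the higher reduction potential and acts as the cathode, so E°_cell = -0.26 − (-0.40) = 0.14 V.
Balancing electrons gives n = 2; the reaction quotient is Q = [Cd²⁺]/[Ni²⁺] = 1000.
E = E° − (RT/nF) ln Q = 0.14 − (8.314×353)/(2×96500) × (6.908) = 0.140 − 0.105 = 0.035 V.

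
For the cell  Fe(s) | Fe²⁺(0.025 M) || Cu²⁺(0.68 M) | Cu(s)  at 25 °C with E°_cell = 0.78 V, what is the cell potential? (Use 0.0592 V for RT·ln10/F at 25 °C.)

Balancing electrons gives n = 2; the reaction quotient is Q = [Fe²⁺]/[Cu²⁺] = 0.0368.
At 25 °C, E = E° − (0.0592/n) log Q = 0.78 − (0.0592/2)(-1.435) = 0.780 + 0.042 = 0.822 V.

0.822 V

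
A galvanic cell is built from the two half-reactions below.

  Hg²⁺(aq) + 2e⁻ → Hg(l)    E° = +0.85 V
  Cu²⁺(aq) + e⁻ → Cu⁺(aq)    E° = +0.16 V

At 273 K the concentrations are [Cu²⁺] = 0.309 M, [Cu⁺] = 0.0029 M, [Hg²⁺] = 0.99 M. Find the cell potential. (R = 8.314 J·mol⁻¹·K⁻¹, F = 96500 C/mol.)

The Hg²⁺/Hg couple has the higher reduction potential and acts as the cathode, so E°_cell = +0.85 − (+0.16) = 0.69 V.
Balancing electrons gives n = 2; the reaction quotient is Q = [Cu²⁺]^2/([Cu⁺]^2·[Hg²⁺]) = 1.15 × 10^4.
E = E° − (RT/nF) ln Q = 0.69 − (8.314×273)/(2×96500) × (9.347) = 0.690 − 0.110 = 0.580 V.

0.580 V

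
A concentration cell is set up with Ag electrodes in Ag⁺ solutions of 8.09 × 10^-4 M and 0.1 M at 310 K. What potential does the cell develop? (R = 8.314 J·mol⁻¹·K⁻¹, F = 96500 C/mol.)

Both half-cells are Ag⁺/Ag, so E°_cell = 0. The concentrated side is the cathode; the cell reaction moves Ag⁺ from high to low concentration with n = 1.
Q = [Ag⁺]_dilute/[Ag⁺]_conc = 8.09 × 10^-4/0.1 = 0.00809.
E = 0 − (RT/nF) ln Q = −((8.314×310)/(1×96500))(-4.817) = 0.1287 V.

0.13 V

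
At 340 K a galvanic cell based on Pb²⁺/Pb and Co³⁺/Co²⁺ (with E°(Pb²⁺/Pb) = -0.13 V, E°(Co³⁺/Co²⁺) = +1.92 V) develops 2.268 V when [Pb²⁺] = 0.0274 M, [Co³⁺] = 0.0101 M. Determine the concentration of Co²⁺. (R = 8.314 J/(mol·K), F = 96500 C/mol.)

3.6 × 10^-5 M

From the Nernst equation, ln Q = nF(E° − E)/RT = 2×96500×(2.05 − 2.268)/(8.314×340) = -14.884, so Q = 3.43 × 10^-7.
With Q = [Pb²⁺]·[Co²⁺]^2/[Co³⁺]^2 and the known concentrations, [Co²⁺]^2 in the numerator gives [Co²⁺] = 3.6 × 10^-5 M.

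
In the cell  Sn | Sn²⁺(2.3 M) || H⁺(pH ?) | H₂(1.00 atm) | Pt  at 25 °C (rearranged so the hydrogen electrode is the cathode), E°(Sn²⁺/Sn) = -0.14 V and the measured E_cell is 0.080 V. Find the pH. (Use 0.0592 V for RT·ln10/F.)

E°_cell = 0.14 V and n = 2.
log Q = n(E° − E)/0.0592 = 2×(0.14 − 0.080)/0.0592 = 2.027.
With Q = [Sn²⁺]·P(H₂) / [H⁺]^2, solving for [H⁺] gives log[H⁺] = -0.833, so pH = 0.83.

pH = 0.83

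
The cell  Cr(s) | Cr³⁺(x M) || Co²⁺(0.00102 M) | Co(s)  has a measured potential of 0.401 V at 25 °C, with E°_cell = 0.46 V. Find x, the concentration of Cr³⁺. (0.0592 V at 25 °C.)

From the Nernst equation, log Q = n(E° − E)/0.0592 = 6(0.46 − 0.401)/0.0592 = 5.980, so Q = 9.54 × 10^5.
With Q = [Cr³⁺]^2/[Co²⁺]^3 and the known concentrations, [Cr³⁺]^2 in the numerator gives [Cr³⁺] = 0.032 M.

0.032 M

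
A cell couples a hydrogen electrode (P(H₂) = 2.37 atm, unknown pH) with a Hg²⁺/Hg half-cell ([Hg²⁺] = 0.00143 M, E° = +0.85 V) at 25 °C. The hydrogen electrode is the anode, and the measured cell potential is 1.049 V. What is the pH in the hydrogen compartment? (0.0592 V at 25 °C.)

E°_cell = 0.85 V and n = 2.
log Q = n(E° − E)/0.0592 = 2×(0.85 − 1.049)/0.0592 = -6.723.
With Q = [H⁺]^2 / ([Hg²⁺]·P(H₂)), solving for [H⁺] gives log[H⁺] = -4.596, so pH = 4.60.

pH = 4.60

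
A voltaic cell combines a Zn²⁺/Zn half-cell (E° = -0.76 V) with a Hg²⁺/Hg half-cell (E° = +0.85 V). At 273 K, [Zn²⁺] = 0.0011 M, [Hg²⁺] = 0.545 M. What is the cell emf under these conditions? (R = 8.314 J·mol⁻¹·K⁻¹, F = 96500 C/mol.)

The Hg²⁺/Hg couple has the higher reduction potential and acts as the cathode, so E°_cell = +0.85 − (-0.76) = 1.61 V.
Balancing electrons gives n = 2; the reaction quotient is Q = [Zn²⁺]/[Hg²⁺] = 0.00202.
E = E° − (RT/nF) ln Q = 1.61 − (8.314×273)/(2×96500) × (-6.205) = 1.610 + 0.073 = 1.683 V.

1.68 V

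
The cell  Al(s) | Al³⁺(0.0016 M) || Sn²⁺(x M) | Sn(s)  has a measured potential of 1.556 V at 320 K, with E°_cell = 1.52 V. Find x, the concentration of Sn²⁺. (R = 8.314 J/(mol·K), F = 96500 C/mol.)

From the Nernst equation, ln Q = nF(E° − E)/RT = 6×96500×(1.52 − 1.556)/(8.314×320) = -7.835, so Q = 3.96 × 10^-4.
With Q = [Al³⁺]^2/[Sn²⁺]^3 and the known concentrations, [Sn²⁺]^3 in the denominator gives [Sn²⁺] = 0.19 M.

0.19 M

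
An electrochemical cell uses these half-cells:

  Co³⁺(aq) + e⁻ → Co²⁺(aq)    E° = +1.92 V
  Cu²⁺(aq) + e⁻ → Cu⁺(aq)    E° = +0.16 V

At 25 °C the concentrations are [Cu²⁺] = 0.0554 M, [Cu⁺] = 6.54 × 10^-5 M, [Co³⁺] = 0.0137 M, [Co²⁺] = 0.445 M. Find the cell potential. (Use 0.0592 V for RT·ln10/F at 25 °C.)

1.50 V

The Co³⁺/Co²⁺ couple has the higher reduction potential and acts as the cathode, so E°_cell = +1.92 − (+0.16) = 1.76 V.
Balancing electrons gives n = 1; the reaction quotient is Q = [Cu²⁺]·[Co²⁺]/([Cu⁺]·[Co³⁺]) = 2.75 × 10^4.
At 25 °C, E = E° − (0.0592/n) log Q = 1.76 − (0.0592/1)(4.440) = 1.760 − 0.263 = 1.497 V.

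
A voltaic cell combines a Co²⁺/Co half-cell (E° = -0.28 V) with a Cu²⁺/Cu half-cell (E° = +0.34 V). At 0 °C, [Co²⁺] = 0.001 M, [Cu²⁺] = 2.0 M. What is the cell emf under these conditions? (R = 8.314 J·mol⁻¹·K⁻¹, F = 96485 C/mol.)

0.709 V

The Cu²⁺/Cu couple has the higher reduction potential and acts as the cathode, so E°_cell = +0.34 − (-0.28) = 0.62 V.
Balancing electrons gives n = 2; the reaction quotient is Q = [Co²⁺]/[Cu²⁺] = 5 × 10^-4.
E = E° − (RT/nF) ln Q = 0.62 − (8.314×273)/(2×96485) × (-7.601) = 0.620 + 0.089 = 0.709 V.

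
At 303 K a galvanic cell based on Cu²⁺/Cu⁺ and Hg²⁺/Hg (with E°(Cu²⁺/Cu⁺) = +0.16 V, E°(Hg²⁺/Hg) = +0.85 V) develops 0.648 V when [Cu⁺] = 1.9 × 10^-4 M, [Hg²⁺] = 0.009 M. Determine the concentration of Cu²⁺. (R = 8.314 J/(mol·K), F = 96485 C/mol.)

From the Nernst equation, ln Q = nF(E° − E)/RT = 2×96485×(0.69 − 0.648)/(8.314×303) = 3.217, so Q = 25.0.
With Q = [Cu²⁺]^2/([Cu⁺]^2·[Hg²⁺]) and the known concentrations, [Cu²⁺]^2 in the numerator gives [Cu²⁺] = 9 × 10^-5 M.

9 × 10^-5 M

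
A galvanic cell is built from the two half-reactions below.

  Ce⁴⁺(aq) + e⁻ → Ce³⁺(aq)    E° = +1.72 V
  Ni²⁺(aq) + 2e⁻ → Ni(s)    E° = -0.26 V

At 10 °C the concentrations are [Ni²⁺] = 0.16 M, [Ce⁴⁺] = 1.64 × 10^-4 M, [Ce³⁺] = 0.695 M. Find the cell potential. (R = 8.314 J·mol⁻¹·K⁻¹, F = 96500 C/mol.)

1.80 V

The Ce⁴⁺/Ce³⁺ couple has the higher reduction potential and acts as the cathode, so E°_cell = +1.72 − (-0.26) = 1.98 V.
Balancing electrons gives n = 2; the reaction quotient is Q = [Ni²⁺]·[Ce³⁺]^2/[Ce⁴⁺]^2 = 2.87 × 10^6.
E = E° − (RT/nF) ln Q = 1.98 − (8.314×283)/(2×96500) × (14.871) = 1.980 − 0.181 = 1.799 V.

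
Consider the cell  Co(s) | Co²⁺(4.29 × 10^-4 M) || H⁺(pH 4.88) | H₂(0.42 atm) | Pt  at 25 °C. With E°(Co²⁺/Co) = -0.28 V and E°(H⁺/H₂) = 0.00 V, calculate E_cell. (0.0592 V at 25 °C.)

0.10 V

The hydrogen couple is the cathode, so E°_cell = 0.28 V; n = 2.
[H⁺] = 10^(−4.88) = 1.3 × 10^-5 M, and Q = [Co²⁺]·P(H₂) / [H⁺]^2 = 1.04 × 10^6.
E = E° − (0.0592/2) log Q = 0.28 − (0.0592/2)(6.016) = 0.102 V.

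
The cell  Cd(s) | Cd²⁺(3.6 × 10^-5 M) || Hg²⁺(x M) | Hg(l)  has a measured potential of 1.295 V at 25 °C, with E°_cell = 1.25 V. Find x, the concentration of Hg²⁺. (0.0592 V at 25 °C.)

0.0012 M

From the Nernst equation, log Q = n(E° − E)/0.0592 = 2(1.25 − 1.295)/0.0592 = -1.520, so Q = 0.0302.
With Q = [Cd²⁺]/[Hg²⁺] and the known concentrations, [Hg²⁺] in the denominator gives [Hg²⁺] = 0.0012 M.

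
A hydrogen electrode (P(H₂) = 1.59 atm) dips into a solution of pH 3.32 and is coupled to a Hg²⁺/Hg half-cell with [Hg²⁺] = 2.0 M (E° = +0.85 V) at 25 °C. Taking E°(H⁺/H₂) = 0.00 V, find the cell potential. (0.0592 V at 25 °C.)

The Hg²⁺/Hg couple is the cathode, so E°_cell = 0.85 V; n = 2.
[H⁺] = 10^(−3.32) = 4.8 × 10^-4 M, and Q = [H⁺]^2 / ([Hg²⁺]·P(H₂)) = 7.2 × 10^-8.
E = E° − (0.0592/2) log Q = 0.85 − (0.0592/2)(-7.142) = 1.061 V.

1.06 V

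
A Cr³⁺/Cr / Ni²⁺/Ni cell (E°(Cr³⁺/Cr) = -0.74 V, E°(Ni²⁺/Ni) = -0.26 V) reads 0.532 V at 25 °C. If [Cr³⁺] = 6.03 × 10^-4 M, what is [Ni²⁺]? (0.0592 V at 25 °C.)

0.41 M

From the Nernst equation, log Q = n(E° − E)/0.0592 = 6(0.48 − 0.532)/0.0592 = -5.270, so Q = 5.37 × 10^-6.
With Q = [Cr³⁺]^2/[Ni²⁺]^3 and the known concentrations, [Ni²⁺]^3 in the denominator gives [Ni²⁺] = 0.41 M.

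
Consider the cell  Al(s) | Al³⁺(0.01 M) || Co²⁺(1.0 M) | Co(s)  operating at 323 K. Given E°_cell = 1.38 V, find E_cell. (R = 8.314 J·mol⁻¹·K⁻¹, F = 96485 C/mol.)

1.42 V

Balancing electrons gives n = 6; the reaction quotient is Q = [Al³⁺]^2/[Co²⁺]^3 = 1 × 10^-4.
E = E° − (RT/nF) ln Q = 1.38 − (8.314×323)/(6×96485) × (-9.210) = 1.380 + 0.043 = 1.423 V.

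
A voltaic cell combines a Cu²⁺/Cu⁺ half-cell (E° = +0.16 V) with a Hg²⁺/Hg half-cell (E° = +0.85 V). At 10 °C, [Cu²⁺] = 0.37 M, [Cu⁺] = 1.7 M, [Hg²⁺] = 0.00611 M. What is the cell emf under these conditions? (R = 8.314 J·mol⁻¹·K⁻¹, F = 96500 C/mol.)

0.665 V

The Hg²⁺/Hg couple has the higher reduction potential and acts as the cathode, so E°_cell = +0.85 − (+0.16) = 0.69 V.
Balancing electrons gives n = 2; the reaction quotient is Q = [Cu²⁺]^2/([Cu⁺]^2·[Hg²⁺]) = 7.75.
E = E° − (RT/nF) ln Q = 0.69 − (8.314×283)/(2×96500) × (2.048) = 0.690 − 0.025 = 0.665 V.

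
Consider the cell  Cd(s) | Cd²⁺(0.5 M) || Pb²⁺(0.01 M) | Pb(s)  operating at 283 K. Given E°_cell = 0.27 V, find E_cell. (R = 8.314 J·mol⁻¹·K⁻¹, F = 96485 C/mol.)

Balancing electrons gives n = 2; the reaction quotient is Q = [Cd²⁺]/[Pb²⁺] = 50.0.
E = E° − (RT/nF) ln Q = 0.27 − (8.314×283)/(2×96485) × (3.912) = 0.270 − 0.048 = 0.222 V.

0.222 V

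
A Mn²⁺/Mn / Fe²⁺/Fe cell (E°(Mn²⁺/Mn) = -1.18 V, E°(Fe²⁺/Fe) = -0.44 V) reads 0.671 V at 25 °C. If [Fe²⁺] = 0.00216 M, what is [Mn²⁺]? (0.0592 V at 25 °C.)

0.46 M

From the Nernst equation, log Q = n(E° − E)/0.0592 = 2(0.74 − 0.671)/0.0592 = 2.331, so Q = 214.
With Q = [Mn²⁺]/[Fe²⁺] and the known concentrations, [Mn²⁺] in the numerator gives [Mn²⁺] = 0.46 M.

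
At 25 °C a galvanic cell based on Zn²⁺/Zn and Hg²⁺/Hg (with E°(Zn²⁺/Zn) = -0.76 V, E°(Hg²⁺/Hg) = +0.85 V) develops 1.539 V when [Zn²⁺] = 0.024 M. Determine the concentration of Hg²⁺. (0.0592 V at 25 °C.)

9.6 × 10^-5 M

From the Nernst equation, log Q = n(E° − E)/0.0592 = 2(1.61 − 1.539)/0.0592 = 2.399, so Q = 250.
With Q = [Zn²⁺]/[Hg²⁺] and the known concentrations, [Hg²⁺] in the denominator gives [Hg²⁺] = 9.6 × 10^-5 M.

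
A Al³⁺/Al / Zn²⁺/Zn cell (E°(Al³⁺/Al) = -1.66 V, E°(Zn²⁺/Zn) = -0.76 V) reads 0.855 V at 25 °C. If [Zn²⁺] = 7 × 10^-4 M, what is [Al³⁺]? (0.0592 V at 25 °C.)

0.0035 M

From the Nernst equation, log Q = n(E° − E)/0.0592 = 6(0.90 − 0.855)/0.0592 = 4.561, so Q = 3.64 × 10^4.
With Q = [Al³⁺]^2/[Zn²⁺]^3 and the known concentrations, [Al³⁺]^2 in the numerator gives [Al³⁺] = 0.0035 M.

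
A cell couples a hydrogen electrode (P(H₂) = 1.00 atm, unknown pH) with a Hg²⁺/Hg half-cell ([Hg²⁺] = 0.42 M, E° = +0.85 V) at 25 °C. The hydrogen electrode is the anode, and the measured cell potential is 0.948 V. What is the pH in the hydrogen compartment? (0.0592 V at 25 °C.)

E°_cell = 0.85 V and n = 2.
log Q = n(E° − E)/0.0592 = 2×(0.85 − 0.948)/0.0592 = -3.311.
With Q = [H⁺]^2 / ([Hg²⁺]·P(H₂)), solving for [H⁺] gives log[H⁺] = -1.844, so pH = 1.84.

pH = 1.84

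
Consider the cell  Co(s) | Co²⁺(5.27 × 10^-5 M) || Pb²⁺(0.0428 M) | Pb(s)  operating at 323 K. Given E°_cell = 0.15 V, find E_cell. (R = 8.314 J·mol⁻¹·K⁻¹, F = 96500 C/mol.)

Balancing electrons gives n = 2; the reaction quotient is Q = [Co²⁺]/[Pb²⁺] = 0.00123.
E = E° − (RT/nF) ln Q = 0.15 − (8.314×323)/(2×96500) × (-6.700) = 0.150 + 0.093 = 0.243 V.

0.243 V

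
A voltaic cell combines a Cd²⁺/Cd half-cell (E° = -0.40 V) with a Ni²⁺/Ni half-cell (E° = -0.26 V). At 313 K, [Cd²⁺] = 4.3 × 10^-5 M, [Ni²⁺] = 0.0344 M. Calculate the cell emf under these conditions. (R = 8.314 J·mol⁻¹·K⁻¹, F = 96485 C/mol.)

0.230 V

The Ni²⁺/Ni couple has the higher reduction potential and acts as the cathode, so E°_cell = -0.26 − (-0.40) = 0.14 V.
Balancing electrons gives n = 2; the reaction quotient is Q = [Cd²⁺]/[Ni²⁺] = 0.00125.
E = E° − (RT/nF) ln Q = 0.14 − (8.314×313)/(2×96485) × (-6.685) = 0.140 + 0.090 = 0.230 V.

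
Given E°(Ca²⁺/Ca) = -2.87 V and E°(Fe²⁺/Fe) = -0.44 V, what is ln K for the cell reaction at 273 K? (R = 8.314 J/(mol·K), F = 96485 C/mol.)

ln K = 206.6

E°_cell = -0.44 − (-2.87) = 2.43 V, with n = 2 electrons transferred.
At equilibrium E = 0, so the Nernst equation gives ln K = nFE°/RT = (2)(96485)(2.43)/((8.314)(273)) = 206.60.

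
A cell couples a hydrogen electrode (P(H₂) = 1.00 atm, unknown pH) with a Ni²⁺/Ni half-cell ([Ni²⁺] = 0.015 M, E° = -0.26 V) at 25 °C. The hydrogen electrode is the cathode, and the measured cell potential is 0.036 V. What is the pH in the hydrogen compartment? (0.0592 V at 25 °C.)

E°_cell = 0.26 V and n = 2.
log Q = n(E° − E)/0.0592 = 2×(0.26 − 0.036)/0.0592 = 7.568.
With Q = [Ni²⁺]·P(H₂) / [H⁺]^2, solving for [H⁺] gives log[H⁺] = -4.696, so pH = 4.70.

pH = 4.70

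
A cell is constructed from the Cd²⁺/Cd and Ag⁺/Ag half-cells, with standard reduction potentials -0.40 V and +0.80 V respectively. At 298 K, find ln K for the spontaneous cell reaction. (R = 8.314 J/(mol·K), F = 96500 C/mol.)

E°_cell = +0.80 − (-0.40) = 1.20 V, with n = 2 electrons transferred.
At equilibrium E = 0, so the Nernst equation gives ln K = nFE°/RT = (2)(96500)(1.20)/((8.314)(298)) = 93.48.

ln K = 93.5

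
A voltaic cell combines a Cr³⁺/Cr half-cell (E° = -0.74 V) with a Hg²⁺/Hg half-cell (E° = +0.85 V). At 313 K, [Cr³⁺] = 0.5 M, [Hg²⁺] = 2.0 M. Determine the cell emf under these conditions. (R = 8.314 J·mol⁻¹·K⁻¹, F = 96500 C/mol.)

The Hg²⁺/Hg couple has the higher reduction potential and acts as the cathode, so E°_cell = +0.85 − (-0.74) = 1.59 V.
Balancing electrons gives n = 6; the reaction quotient is Q = [Cr³⁺]^2/[Hg²⁺]^3 = 0.0312.
E = E° − (RT/nF) ln Q = 1.59 − (8.314×313)/(6×96500) × (-3.466) = 1.590 + 0.016 = 1.606 V.

1.61 V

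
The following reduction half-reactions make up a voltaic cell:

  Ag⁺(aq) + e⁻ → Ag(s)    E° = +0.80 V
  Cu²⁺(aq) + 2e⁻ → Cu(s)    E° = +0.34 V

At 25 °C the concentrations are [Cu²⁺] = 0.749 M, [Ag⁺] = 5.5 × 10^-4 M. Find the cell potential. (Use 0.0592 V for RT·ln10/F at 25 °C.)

The Ag⁺/Ag couple has the higher reduction potential and acts as the cathode, so E°_cell = +0.80 − (+0.34) = 0.46 V.
Balancing electrons gives n = 2; the reaction quotient is Q = [Cu²⁺]/[Ag⁺]^2 = 2.48 × 10^6.
At 25 °C, E = E° − (0.0592/n) log Q = 0.46 − (0.0592/2)(6.394) = 0.460 − 0.189 = 0.271 V.

0.271 V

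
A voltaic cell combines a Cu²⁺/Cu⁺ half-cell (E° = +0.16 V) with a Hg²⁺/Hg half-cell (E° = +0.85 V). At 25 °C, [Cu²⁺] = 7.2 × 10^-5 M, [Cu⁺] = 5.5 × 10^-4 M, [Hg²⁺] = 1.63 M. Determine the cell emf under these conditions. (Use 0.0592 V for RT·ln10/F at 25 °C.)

The Hg²⁺/Hg couple has the higher reduction potential and acts as the cathode, so E°_cell = +0.85 − (+0.16) = 0.69 V.
Balancing electrons gives n = 2; the reaction quotient is Q = [Cu²⁺]^2/([Cu⁺]^2·[Hg²⁺]) = 0.0105.
At 25 °C, E = E° − (0.0592/n) log Q = 0.69 − (0.0592/2)(-1.978) = 0.690 + 0.059 = 0.749 V.

0.749 V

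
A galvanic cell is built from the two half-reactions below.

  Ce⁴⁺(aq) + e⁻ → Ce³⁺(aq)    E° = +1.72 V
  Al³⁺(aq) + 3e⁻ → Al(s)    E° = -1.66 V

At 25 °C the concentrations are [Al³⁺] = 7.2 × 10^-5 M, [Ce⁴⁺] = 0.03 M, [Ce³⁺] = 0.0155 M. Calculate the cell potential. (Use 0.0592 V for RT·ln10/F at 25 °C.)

The Ce⁴⁺/Ce³⁺ couple has the higher reduction potential and acts as the cathode, so E°_cell = +1.72 − (-1.66) = 3.38 V.
Balancing electrons gives n = 3; the reaction quotient is Q = [Al³⁺]·[Ce³⁺]^3/[Ce⁴⁺]^3 = 9.93 × 10^-6.
At 25 °C, E = E° − (0.0592/n) log Q = 3.38 − (0.0592/3)(-5.003) = 3.380 + 0.099 = 3.479 V.

3.48 V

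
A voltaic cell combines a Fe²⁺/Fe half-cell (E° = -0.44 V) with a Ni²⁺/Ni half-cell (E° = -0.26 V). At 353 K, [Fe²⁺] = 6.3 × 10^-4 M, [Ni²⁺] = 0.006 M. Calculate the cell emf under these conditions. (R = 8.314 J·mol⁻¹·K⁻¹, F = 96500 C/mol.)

0.214 V

The Ni²⁺/Ni couple has the higher reduction potential and acts as the cathode, so E°_cell = -0.26 − (-0.44) = 0.18 V.
Balancing electrons gives n = 2; the reaction quotient is Q = [Fe²⁺]/[Ni²⁺] = 0.105.
E = E° − (RT/nF) ln Q = 0.18 − (8.314×353)/(2×96500) × (-2.254) = 0.180 + 0.034 = 0.214 V.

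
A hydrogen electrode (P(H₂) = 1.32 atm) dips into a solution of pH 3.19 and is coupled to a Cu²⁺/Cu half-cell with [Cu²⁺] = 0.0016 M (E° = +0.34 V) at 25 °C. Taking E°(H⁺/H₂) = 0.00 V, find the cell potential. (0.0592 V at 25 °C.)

0.45 V

The Cu²⁺/Cu couple is the cathode, so E°_cell = 0.34 V; n = 2.
[H⁺] = 10^(−3.19) = 6.5 × 10^-4 M, and Q = [H⁺]^2 / ([Cu²⁺]·P(H₂)) = 1.97 × 10^-4.
E = E° − (0.0592/2) log Q = 0.34 − (0.0592/2)(-3.705) = 0.450 V.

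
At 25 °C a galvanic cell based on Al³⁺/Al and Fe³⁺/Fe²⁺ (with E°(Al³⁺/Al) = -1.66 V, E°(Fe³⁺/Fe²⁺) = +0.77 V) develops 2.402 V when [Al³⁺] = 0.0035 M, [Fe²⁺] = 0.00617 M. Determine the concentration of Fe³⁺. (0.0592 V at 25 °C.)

3.2 × 10^-4 M

From the Nernst equation, log Q = n(E° − E)/0.0592 = 3(2.43 − 2.402)/0.0592 = 1.419, so Q = 26.2.
With Q = [Al³⁺]·[Fe²⁺]^3/[Fe³⁺]^3 and the known concentrations, [Fe³⁺]^3 in the denominator gives [Fe³⁺] = 3.2 × 10^-4 M.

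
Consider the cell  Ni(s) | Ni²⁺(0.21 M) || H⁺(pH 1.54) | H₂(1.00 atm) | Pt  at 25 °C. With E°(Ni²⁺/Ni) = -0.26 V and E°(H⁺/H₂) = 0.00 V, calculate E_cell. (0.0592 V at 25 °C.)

0.19 V

The hydrogen couple is the cathode, so E°_cell = 0.26 V; n = 2.
[H⁺] = 10^(−1.54) = 0.029 M, and Q = [Ni²⁺]·P(H₂) / [H⁺]^2 = 252.
E = E° − (0.0592/2) log Q = 0.26 − (0.0592/2)(2.402) = 0.189 V.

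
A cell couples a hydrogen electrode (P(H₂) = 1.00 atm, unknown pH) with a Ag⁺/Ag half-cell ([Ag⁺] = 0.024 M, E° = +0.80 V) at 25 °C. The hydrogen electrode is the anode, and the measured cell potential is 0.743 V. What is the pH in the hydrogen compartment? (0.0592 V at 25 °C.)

pH = 0.66

E°_cell = 0.80 V and n = 2.
log Q = n(E° − E)/0.0592 = 2×(0.80 − 0.743)/0.0592 = 1.926.
With Q = [H⁺]^2 / ([Ag⁺]^2·P(H₂)), solving for [H⁺] gives log[H⁺] = -0.657, so pH = 0.66.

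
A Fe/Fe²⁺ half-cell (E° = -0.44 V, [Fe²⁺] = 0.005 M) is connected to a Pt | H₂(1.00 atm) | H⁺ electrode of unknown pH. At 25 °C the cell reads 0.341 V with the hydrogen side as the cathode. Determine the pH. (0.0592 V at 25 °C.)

E°_cell = 0.44 V and n = 2.
log Q = n(E° − E)/0.0592 = 2×(0.44 − 0.341)/0.0592 = 3.345.
With Q = [Fe²⁺]·P(H₂) / [H⁺]^2, solving for [H⁺] gives log[H⁺] = -2.823, so pH = 2.82.

pH = 2.82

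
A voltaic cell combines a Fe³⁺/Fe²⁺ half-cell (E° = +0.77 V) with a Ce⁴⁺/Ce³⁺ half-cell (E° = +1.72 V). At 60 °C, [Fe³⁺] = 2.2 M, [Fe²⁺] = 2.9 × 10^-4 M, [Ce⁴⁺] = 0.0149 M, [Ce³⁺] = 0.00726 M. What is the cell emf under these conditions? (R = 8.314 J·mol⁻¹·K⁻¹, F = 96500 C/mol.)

The Ce⁴⁺/Ce³⁺ couple has the higher reduction potential and acts as the cathode, so E°_cell = +1.72 − (+0.77) = 0.95 V.
Balancing electrons gives n = 1; the reaction quotient is Q = [Fe³⁺]·[Ce³⁺]/([Fe²⁺]·[Ce⁴⁺]) = 3700.
E = E° − (RT/nF) ln Q = 0.95 − (8.314×333)/(1×96500) × (8.215) = 0.950 − 0.236 = 0.714 V.

0.714 V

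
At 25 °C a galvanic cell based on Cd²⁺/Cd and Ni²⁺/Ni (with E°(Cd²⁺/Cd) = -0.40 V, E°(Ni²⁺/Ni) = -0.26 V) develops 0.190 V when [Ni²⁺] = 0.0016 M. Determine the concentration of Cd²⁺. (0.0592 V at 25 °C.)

From the Nernst equation, log Q = n(E° − E)/0.0592 = 2(0.14 − 0.190)/0.0592 = -1.689, so Q = 0.0205.
With Q = [Cd²⁺]/[Ni²⁺] and the known concentrations, [Cd²⁺] in the numerator gives [Cd²⁺] = 3.3 × 10^-5 M.

3.3 × 10^-5 M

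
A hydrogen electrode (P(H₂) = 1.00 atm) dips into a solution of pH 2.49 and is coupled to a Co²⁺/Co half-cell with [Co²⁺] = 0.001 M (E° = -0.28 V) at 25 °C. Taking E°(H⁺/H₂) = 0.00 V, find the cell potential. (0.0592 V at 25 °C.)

0.22 V

The hydrogen couple is the cathode, so E°_cell = 0.28 V; n = 2.
[H⁺] = 10^(−2.49) = 0.0032 M, and Q = [Co²⁺]·P(H₂) / [H⁺]^2 = 95.5.
E = E° − (0.0592/2) log Q = 0.28 − (0.0592/2)(1.980) = 0.221 V.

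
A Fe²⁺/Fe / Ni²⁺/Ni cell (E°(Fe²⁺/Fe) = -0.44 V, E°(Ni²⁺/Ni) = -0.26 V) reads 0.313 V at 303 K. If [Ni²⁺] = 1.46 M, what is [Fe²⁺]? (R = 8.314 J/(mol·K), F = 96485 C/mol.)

From the Nernst equation, ln Q = nF(E° − E)/RT = 2×96485×(0.18 − 0.313)/(8.314×303) = -10.188, so Q = 3.76 × 10^-5.
With Q = [Fe²⁺]/[Ni²⁺] and the known concentrations, [Fe²⁺] in the numerator gives [Fe²⁺] = 5.5 × 10^-5 M.

5.5 × 10^-5 M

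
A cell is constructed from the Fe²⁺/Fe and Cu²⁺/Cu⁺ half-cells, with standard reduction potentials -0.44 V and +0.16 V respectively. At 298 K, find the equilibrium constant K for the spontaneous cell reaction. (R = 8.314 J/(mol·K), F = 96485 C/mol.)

E°_cell = +0.16 − (-0.44) = 0.60 V, with n = 2 electrons transferred.
At equilibrium E = 0, so the Nernst equation gives ln K = nFE°/RT = (2)(96485)(0.60)/((8.314)(298)) = 46.73.
K = e^46.73 = 2 × 10^20.

2 × 10^20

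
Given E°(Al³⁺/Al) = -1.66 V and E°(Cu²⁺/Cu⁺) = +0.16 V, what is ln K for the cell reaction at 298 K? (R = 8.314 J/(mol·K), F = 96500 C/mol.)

ln K = 212.7

E°_cell = +0.16 − (-1.66) = 1.82 V, with n = 3 electrons transferred.
At equilibrium E = 0, so the Nernst equation gives ln K = nFE°/RT = (3)(96500)(1.82)/((8.314)(298)) = 212.66.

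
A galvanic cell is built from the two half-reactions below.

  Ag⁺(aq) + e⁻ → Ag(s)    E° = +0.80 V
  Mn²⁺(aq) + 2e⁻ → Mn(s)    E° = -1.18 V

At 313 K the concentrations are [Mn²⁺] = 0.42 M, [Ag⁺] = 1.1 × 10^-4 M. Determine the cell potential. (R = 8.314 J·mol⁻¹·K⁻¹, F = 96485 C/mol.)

1.75 V

The Ag⁺/Ag couple has the higher reduction potential and acts as the cathode, so E°_cell = +0.80 − (-1.18) = 1.98 V.
Balancing electrons gives n = 2; the reaction quotient is Q = [Mn²⁺]/[Ag⁺]^2 = 3.47 × 10^7.
E = E° − (RT/nF) ln Q = 1.98 − (8.314×313)/(2×96485) × (17.363) = 1.980 − 0.234 = 1.746 V.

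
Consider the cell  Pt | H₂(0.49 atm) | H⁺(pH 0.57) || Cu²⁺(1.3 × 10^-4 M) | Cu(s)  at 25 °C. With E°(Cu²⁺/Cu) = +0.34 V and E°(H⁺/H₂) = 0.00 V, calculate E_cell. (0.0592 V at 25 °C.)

0.25 V

The Cu²⁺/Cu couple is the cathode, so E°_cell = 0.34 V; n = 2.
[H⁺] = 10^(−0.57) = 0.27 M, and Q = [H⁺]^2 / ([Cu²⁺]·P(H₂)) = 1140.
E = E° − (0.0592/2) log Q = 0.34 − (0.0592/2)(3.056) = 0.250 V.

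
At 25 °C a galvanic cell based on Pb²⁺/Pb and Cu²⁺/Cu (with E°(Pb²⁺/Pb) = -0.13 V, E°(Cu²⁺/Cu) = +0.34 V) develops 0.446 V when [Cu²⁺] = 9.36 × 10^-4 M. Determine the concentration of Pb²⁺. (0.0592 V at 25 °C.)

From the Nernst equation, log Q = n(E° − E)/0.0592 = 2(0.47 − 0.446)/0.0592 = 0.811, so Q = 6.47.
With Q = [Pb²⁺]/[Cu²⁺] and the known concentrations, [Pb²⁺] in the numerator gives [Pb²⁺] = 0.0061 M.

0.0061 M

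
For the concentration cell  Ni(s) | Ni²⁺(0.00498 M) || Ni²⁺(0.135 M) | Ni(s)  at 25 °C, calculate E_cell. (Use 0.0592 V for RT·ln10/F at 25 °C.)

Both half-cells are Ni²⁺/Ni, so E°_cell = 0. The concentrated side is the cathode; the cell reaction moves Ni²⁺ from high to low concentration with n = 2.
Q = [Ni²⁺]_dilute/[Ni²⁺]_conc = 0.00498/0.135 = 0.0369.
E = 0 − (0.0592/2) log Q = −(0.0592/2)(-1.433) = 0.0424 V.

0.042 V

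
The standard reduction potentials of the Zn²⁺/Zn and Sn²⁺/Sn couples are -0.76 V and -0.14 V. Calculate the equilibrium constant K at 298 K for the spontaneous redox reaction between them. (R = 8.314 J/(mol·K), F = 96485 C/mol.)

9.4 × 10^20

E°_cell = -0.14 − (-0.76) = 0.62 V, with n = 2 electrons transferred.
At equilibrium E = 0, so the Nernst equation gives ln K = nFE°/RT = (2)(96485)(0.62)/((8.314)(298)) = 48.29.
K = e^48.29 = 9.4 × 10^20.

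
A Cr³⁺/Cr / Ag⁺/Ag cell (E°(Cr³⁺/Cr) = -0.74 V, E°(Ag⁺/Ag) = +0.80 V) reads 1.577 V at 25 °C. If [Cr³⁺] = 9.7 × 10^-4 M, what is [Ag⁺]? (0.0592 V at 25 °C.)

From the Nernst equation, log Q = n(E° − E)/0.0592 = 3(1.54 − 1.577)/0.0592 = -1.875, so Q = 0.0133.
With Q = [Cr³⁺]/[Ag⁺]^3 and the known concentrations, [Ag⁺]^3 in the denominator gives [Ag⁺] = 0.42 M.

0.42 M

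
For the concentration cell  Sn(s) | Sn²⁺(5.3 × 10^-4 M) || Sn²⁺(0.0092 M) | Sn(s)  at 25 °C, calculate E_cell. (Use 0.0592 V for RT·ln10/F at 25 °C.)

Both half-cells are Sn²⁺/Sn, so E°_cell = 0. The concentrated side is the cathode; the cell reaction moves Sn²⁺ from high to low concentration with n = 2.
Q = [Sn²⁺]_dilute/[Sn²⁺]_conc = 5.3 × 10^-4/0.0092 = 0.0576.
E = 0 − (0.0592/2) log Q = −(0.0592/2)(-1.240) = 0.0367 V.

0.037 V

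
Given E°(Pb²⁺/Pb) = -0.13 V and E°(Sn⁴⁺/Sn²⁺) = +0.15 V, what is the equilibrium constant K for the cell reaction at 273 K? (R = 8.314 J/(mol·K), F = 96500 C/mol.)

E°_cell = +0.15 − (-0.13) = 0.28 V, with n = 2 electrons transferred.
At equilibrium E = 0, so the Nernst equation gives ln K = nFE°/RT = (2)(96500)(0.28)/((8.314)(273)) = 23.81.
K = e^23.81 = 2.2 × 10^10.

2.2 × 10^10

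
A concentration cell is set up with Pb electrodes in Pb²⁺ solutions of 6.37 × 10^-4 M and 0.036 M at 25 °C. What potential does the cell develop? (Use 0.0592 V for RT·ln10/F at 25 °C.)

Both half-cells are Pb²⁺/Pb, so E°_cell = 0. The concentrated side is the cathode; the cell reaction moves Pb²⁺ from high to low concentration with n = 2.
Q = [Pb²⁺]_dilute/[Pb²⁺]_conc = 6.37 × 10^-4/0.036 = 0.0177.
E = 0 − (0.0592/2) log Q = −(0.0592/2)(-1.752) = 0.0519 V.

0.052 V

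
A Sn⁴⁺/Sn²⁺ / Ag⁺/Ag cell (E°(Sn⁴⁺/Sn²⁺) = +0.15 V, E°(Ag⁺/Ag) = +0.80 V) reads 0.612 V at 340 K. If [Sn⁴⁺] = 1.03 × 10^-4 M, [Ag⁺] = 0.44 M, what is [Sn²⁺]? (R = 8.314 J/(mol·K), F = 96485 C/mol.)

4 × 10^-5 M

From the Nernst equation, ln Q = nF(E° − E)/RT = 2×96485×(0.65 − 0.612)/(8.314×340) = 2.594, so Q = 13.4.
With Q = [Sn⁴⁺]/([Sn²⁺]·[Ag⁺]^2) and the known concentrations, [Sn²⁺] in the denominator gives [Sn²⁺] = 4 × 10^-5 M.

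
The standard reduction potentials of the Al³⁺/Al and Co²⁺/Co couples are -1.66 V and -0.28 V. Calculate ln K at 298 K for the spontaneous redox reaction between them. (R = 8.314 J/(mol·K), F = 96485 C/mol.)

E°_cell = -0.28 − (-1.66) = 1.38 V, with n = 6 electrons transferred.
At equilibrium E = 0, so the Nernst equation gives ln K = nFE°/RT = (6)(96485)(1.38)/((8.314)(298)) = 322.45.

ln K = 322.5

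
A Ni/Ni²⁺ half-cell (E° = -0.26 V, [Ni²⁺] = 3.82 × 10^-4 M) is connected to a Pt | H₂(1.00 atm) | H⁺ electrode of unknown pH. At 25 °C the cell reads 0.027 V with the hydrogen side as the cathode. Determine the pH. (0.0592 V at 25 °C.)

E°_cell = 0.26 V and n = 2.
log Q = n(E° − E)/0.0592 = 2×(0.26 − 0.027)/0.0592 = 7.872.
With Q = [Ni²⁺]·P(H₂) / [H⁺]^2, solving for [H⁺] gives log[H⁺] = -5.645, so pH = 5.64.

pH = 5.64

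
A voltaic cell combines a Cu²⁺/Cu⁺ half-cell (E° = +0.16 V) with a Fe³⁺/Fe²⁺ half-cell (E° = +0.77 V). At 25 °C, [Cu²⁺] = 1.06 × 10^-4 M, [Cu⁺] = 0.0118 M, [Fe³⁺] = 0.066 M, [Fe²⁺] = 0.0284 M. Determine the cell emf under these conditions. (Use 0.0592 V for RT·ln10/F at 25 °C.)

0.753 V

The Fe³⁺/Fe²⁺ couple has the higher reduction potential and acts as the cathode, so E°_cell = +0.77 − (+0.16) = 0.61 V.
Balancing electrons gives n = 1; the reaction quotient is Q = [Cu²⁺]·[Fe²⁺]/([Cu⁺]·[Fe³⁺]) = 0.00387.
At 25 °C, E = E° − (0.0592/n) log Q = 0.61 − (0.0592/1)(-2.413) = 0.610 + 0.143 = 0.753 V.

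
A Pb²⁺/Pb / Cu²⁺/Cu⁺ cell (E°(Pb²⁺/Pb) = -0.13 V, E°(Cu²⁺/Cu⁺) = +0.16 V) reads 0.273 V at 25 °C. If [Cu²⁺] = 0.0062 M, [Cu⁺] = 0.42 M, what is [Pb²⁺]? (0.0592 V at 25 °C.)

8.2 × 10^-4 M

From the Nernst equation, log Q = n(E° − E)/0.0592 = 2(0.29 − 0.273)/0.0592 = 0.574, so Q = 3.75.
With Q = [Pb²⁺]·[Cu⁺]^2/[Cu²⁺]^2 and the known concentrations, [Pb²⁺] in the numerator gives [Pb²⁺] = 8.2 × 10^-4 M.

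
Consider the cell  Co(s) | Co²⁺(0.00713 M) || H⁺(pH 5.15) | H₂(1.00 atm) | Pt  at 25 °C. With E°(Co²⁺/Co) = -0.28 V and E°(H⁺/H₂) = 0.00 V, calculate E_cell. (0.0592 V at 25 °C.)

0.039 V

The hydrogen couple is the cathode, so E°_cell = 0.28 V; n = 2.
[H⁺] = 10^(−5.15) = 7.1 × 10^-6 M, and Q = [Co²⁺]·P(H₂) / [H⁺]^2 = 1.42 × 10^8.
E = E° − (0.0592/2) log Q = 0.28 − (0.0592/2)(8.153) = 0.039 V.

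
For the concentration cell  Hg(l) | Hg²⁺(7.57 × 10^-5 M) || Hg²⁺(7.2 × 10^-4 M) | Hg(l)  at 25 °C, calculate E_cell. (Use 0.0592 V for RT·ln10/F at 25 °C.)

Both half-cells are Hg²⁺/Hg, so E°_cell = 0. The concentrated side is the cathode; the cell reaction moves Hg²⁺ from high to low concentration with n = 2.
Q = [Hg²⁺]_dilute/[Hg²⁺]_conc = 7.57 × 10^-5/7.2 × 10^-4 = 0.105.
E = 0 − (0.0592/2) log Q = −(0.0592/2)(-0.978) = 0.0289 V.

0.029 V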